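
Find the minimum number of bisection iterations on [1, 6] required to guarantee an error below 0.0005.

We need (b-a)/2^n ≤ 0.0005
(6 - 1)/2^n ≤ 0.0005
5/2^n ≤ 0.0005
2^n ≥ 10000
n ≥ log₂(10000) = 13.29
n ≥ 14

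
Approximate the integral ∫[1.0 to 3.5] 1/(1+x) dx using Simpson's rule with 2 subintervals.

f(x) = 1/(1+x)
a = 1.0, b = 3.5, n = 2
h = (b - a)/n = 1.250000

Simpson's rule: (h/3)[f(x₀) + 4f(x₁) + 2f(x₂) + ... + f(xₙ)]

x_0 = 1.0000, f(x_0) = 0.500000, coefficient = 1
x_1 = 2.2500, f(x_1) = 0.307692, coefficient = 4
x_2 = 3.5000, f(x_2) = 0.222222, coefficient = 1

I ≈ (1.250000/3) × 1.952991 = 0.813746
Exact value: 0.810930
Error: 0.002816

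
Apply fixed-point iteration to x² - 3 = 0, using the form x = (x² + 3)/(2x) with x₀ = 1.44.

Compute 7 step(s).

Equation: x² - 3 = 0
Fixed-point form: x = (x² + 3)/(2x)
x₀ = 1.44

x_1 = g(1.440000) = 1.761667
x_2 = g(1.761667) = 1.732300
x_3 = g(1.732300) = 1.732051
x_4 = g(1.732051) = 1.732051
x_5 = g(1.732051) = 1.732051
x_6 = g(1.732051) = 1.732051
x_7 = g(1.732051) = 1.732051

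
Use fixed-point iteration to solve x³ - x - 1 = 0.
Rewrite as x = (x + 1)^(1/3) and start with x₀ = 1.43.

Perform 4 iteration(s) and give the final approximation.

Equation: x³ - x - 1 = 0
Fixed-point form: x = (x + 1)^(1/3)
x₀ = 1.43

x_1 = g(1.430000) = 1.344421
x_2 = g(1.344421) = 1.328450
x_3 = g(1.328450) = 1.325426
x_4 = g(1.325426) = 1.324853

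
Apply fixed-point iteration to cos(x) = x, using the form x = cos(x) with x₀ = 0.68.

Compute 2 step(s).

Equation: cos(x) = x
Fixed-point form: x = cos(x)
x₀ = 0.68

x_1 = g(0.680000) = 0.777573
x_2 = g(0.777573) = 0.712618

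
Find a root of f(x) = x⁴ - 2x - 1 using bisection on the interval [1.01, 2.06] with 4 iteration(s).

f(x) = x⁴ - 2x - 1
Initial interval: [1.01, 2.06]

Iteration 1:
  c_1 = (1.010000 + 2.060000)/2 = 1.535000
  f(c_1) = f(1.535000) = 1.481796
  f(a) × f(c) < 0, new interval: [1.010000, 1.535000]
Iteration 2:
  c_2 = (1.010000 + 1.535000)/2 = 1.272500
  f(c_2) = f(1.272500) = -0.923009
  f(a) × f(c) ≥ 0, new interval: [1.272500, 1.535000]
Iteration 3:
  c_3 = (1.272500 + 1.535000)/2 = 1.403750
  f(c_3) = f(1.403750) = 0.075426
  f(a) × f(c) < 0, new interval: [1.272500, 1.403750]
Iteration 4:
  c_4 = (1.272500 + 1.403750)/2 = 1.338125
  f(c_4) = f(1.338125) = -0.470079
  f(a) × f(c) ≥ 0, new interval: [1.338125, 1.403750]

After 4 iteration(s), the approximation is c_4 = 1.338125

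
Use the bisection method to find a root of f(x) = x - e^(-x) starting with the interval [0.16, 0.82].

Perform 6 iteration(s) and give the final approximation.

f(x) = x - e^(-x)
Initial interval: [0.16, 0.82]

Iteration 1:
  c_1 = (0.160000 + 0.820000)/2 = 0.490000
  f(c_1) = f(0.490000) = -0.122626
  f(a) × f(c) ≥ 0, new interval: [0.490000, 0.820000]
Iteration 2:
  c_2 = (0.490000 + 0.820000)/2 = 0.655000
  f(c_2) = f(0.655000) = 0.135558
  f(a) × f(c) < 0, new interval: [0.490000, 0.655000]
Iteration 3:
  c_3 = (0.490000 + 0.655000)/2 = 0.572500
  f(c_3) = f(0.572500) = 0.008387
  f(a) × f(c) < 0, new interval: [0.490000, 0.572500]
Iteration 4:
  c_4 = (0.490000 + 0.572500)/2 = 0.531250
  f(c_4) = f(0.531250) = -0.056620
  f(a) × f(c) ≥ 0, new interval: [0.531250, 0.572500]
Iteration 5:
  c_5 = (0.531250 + 0.572500)/2 = 0.551875
  f(c_5) = f(0.551875) = -0.023994
  f(a) × f(c) ≥ 0, new interval: [0.551875, 0.572500]
Iteration 6:
  c_6 = (0.551875 + 0.572500)/2 = 0.562188
  f(c_6) = f(0.562188) = -0.007773
  f(a) × f(c) ≥ 0, new interval: [0.562188, 0.572500]

After 6 iteration(s), the approximation is c_6 = 0.562188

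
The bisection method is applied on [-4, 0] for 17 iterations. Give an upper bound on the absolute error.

Bisection error bound: |error| ≤ (b-a)/2^n
|error| ≤ (0 - (-4))/2^17 = 4/2^17
|error| ≤ 0.0000305176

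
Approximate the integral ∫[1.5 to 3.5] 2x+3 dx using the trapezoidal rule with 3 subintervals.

f(x) = 2x+3
a = 1.5, b = 3.5, n = 3
h = (b - a)/n = 0.666667

Trapezoidal rule: (h/2)[f(x₀) + 2f(x₁) + 2f(x₂) + ... + f(xₙ)]

x_0 = 1.5000, f(x_0) = 6.000000, coefficient = 1
x_1 = 2.1667, f(x_1) = 7.333333, coefficient = 2
x_2 = 2.8333, f(x_2) = 8.666667, coefficient = 2
x_3 = 3.5000, f(x_3) = 10.000000, coefficient = 1

I ≈ (0.666667/2) × 48.000000 = 16.000000
Exact value: 16.000000
Error: 0.000000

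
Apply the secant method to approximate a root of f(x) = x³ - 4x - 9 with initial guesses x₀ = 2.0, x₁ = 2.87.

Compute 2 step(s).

f(x) = x³ - 4x - 9
x₀ = 2.0, x₁ = 2.87

Secant formula: x_{n+1} = x_n - f(x_n)(x_n - x_{n-1})/(f(x_n) - f(x_{n-1}))

Iteration 1:
  f(2.000000) = -9.000000
  f(2.870000) = 3.159903
  x_2 = 2.870000 - 3.159903×(2.870000 - 2.000000)/(3.159903 - (-9.000000))
       = 2.643920
Iteration 2:
  f(2.870000) = 3.159903
  f(2.643920) = -1.093858
  x_3 = 2.643920 - (-1.093858)×(2.643920 - 2.870000)/(-1.093858 - 3.159903)
       = 2.702056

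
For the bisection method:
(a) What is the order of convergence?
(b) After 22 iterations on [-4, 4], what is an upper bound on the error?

(a) Bisection has linear (order 1) convergence; the error is halved each step.

(b) Error bound = (b-a)/2^n = (4 - (-4))/2^{22}
    = 8/2^{22}

(a) 1 (linear); (b) error ≤ 1.91e-06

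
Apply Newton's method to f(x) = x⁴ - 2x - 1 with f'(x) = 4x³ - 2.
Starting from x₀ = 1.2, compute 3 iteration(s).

f(x) = x⁴ - 2x - 1
f'(x) = 4x³ - 2
x₀ = 1.2

Newton-Raphson formula: x_{n+1} = x_n - f(x_n)/f'(x_n)

Iteration 1:
  f(1.200000) = -1.326400
  f'(1.200000) = 4.912000
  x_1 = 1.200000 - (-1.326400)/4.912000 = 1.470033
Iteration 2:
  f(1.470033) = 0.729838
  f'(1.470033) = 10.706937
  x_2 = 1.470033 - 0.729838/10.706937 = 1.401868
Iteration 3:
  f(1.401868) = 0.058405
  f'(1.401868) = 9.019986
  x_3 = 1.401868 - 0.058405/9.019986 = 1.395393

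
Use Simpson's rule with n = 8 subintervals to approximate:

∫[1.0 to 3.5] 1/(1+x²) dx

f(x) = 1/(1+x²)
a = 1.0, b = 3.5, n = 8
h = (b - a)/n = 0.312500

Simpson's rule: (h/3)[f(x₀) + 4f(x₁) + 2f(x₂) + ... + f(xₙ)]

x_0 = 1.0000, f(x_0) = 0.500000, coefficient = 1
x_1 = 1.3125, f(x_1) = 0.367288, coefficient = 4
x_2 = 1.6250, f(x_2) = 0.274678, coefficient = 2
x_3 = 1.9375, f(x_3) = 0.210353, coefficient = 4
x_4 = 2.2500, f(x_4) = 0.164948, coefficient = 2
x_5 = 2.5625, f(x_5) = 0.132163, coefficient = 4
x_6 = 2.8750, f(x_6) = 0.107926, coefficient = 2
x_7 = 3.1875, f(x_7) = 0.089604, coefficient = 4
x_8 = 3.5000, f(x_8) = 0.075472, coefficient = 1

I ≈ (0.312500/3) × 4.868214 = 0.507106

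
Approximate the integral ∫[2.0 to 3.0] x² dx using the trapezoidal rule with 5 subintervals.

f(x) = x²
a = 2.0, b = 3.0, n = 5
h = (b - a)/n = 0.200000

Trapezoidal rule: (h/2)[f(x₀) + 2f(x₁) + 2f(x₂) + ... + f(xₙ)]

x_0 = 2.0000, f(x_0) = 4.000000, coefficient = 1
x_1 = 2.2000, f(x_1) = 4.840000, coefficient = 2
x_2 = 2.4000, f(x_2) = 5.760000, coefficient = 2
x_3 = 2.6000, f(x_3) = 6.760000, coefficient = 2
x_4 = 2.8000, f(x_4) = 7.840000, coefficient = 2
x_5 = 3.0000, f(x_5) = 9.000000, coefficient = 1

I ≈ (0.200000/2) × 63.400000 = 6.340000
Exact value: 6.333333
Error: 0.006667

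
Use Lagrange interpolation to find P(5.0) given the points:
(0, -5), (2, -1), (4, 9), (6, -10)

Lagrange interpolation formula:
P(x) = Σ yᵢ × Lᵢ(x)
where Lᵢ(x) = Π_{j≠i} (x - xⱼ)/(xᵢ - xⱼ)

L_0(5.0) = (5.0 - 2)/(0 - 2) × (5.0 - 4)/(0 - 4) × (5.0 - 6)/(0 - 6) = 0.062500
L_1(5.0) = (5.0 - 0)/(2 - 0) × (5.0 - 4)/(2 - 4) × (5.0 - 6)/(2 - 6) = -0.312500
L_2(5.0) = (5.0 - 0)/(4 - 0) × (5.0 - 2)/(4 - 2) × (5.0 - 6)/(4 - 6) = 0.937500
L_3(5.0) = (5.0 - 0)/(6 - 0) × (5.0 - 2)/(6 - 2) × (5.0 - 4)/(6 - 4) = 0.312500

P(5.0) = (-5)×L_0(5.0) + (-1)×L_1(5.0) + 9×L_2(5.0) + (-10)×L_3(5.0)
P(5.0) = 5.312500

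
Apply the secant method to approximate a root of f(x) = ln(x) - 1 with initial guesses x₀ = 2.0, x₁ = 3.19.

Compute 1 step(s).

f(x) = ln(x) - 1
x₀ = 2.0, x₁ = 3.19

Secant formula: x_{n+1} = x_n - f(x_n)(x_n - x_{n-1})/(f(x_n) - f(x_{n-1}))

Iteration 1:
  f(2.000000) = -0.306853
  f(3.190000) = 0.160021
  x_2 = 3.190000 - 0.160021×(3.190000 - 2.000000)/(0.160021 - (-0.306853))
       = 2.782128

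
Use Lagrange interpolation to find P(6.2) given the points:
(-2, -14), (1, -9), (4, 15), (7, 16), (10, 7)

Lagrange interpolation formula:
P(x) = Σ yᵢ × Lᵢ(x)
where Lᵢ(x) = Π_{j≠i} (x - xⱼ)/(xᵢ - xⱼ)

L_0(6.2) = (6.2 - 1)/(-2 - 1) × (6.2 - 4)/(-2 - 4) × (6.2 - 7)/(-2 - 7) × (6.2 - 10)/(-2 - 10) = 0.017890
L_1(6.2) = (6.2 - (-2))/(1 - (-2)) × (6.2 - 4)/(1 - 4) × (6.2 - 7)/(1 - 7) × (6.2 - 10)/(1 - 10) = -0.112843
L_2(6.2) = (6.2 - (-2))/(4 - (-2)) × (6.2 - 1)/(4 - 1) × (6.2 - 7)/(4 - 7) × (6.2 - 10)/(4 - 10) = 0.400079
L_3(6.2) = (6.2 - (-2))/(7 - (-2)) × (6.2 - 1)/(7 - 1) × (6.2 - 4)/(7 - 4) × (6.2 - 10)/(7 - 10) = 0.733478
L_4(6.2) = (6.2 - (-2))/(10 - (-2)) × (6.2 - 1)/(10 - 1) × (6.2 - 4)/(10 - 4) × (6.2 - 7)/(10 - 7) = -0.038604

P(6.2) = (-14)×L_0(6.2) + (-9)×L_1(6.2) + 15×L_2(6.2) + 16×L_3(6.2) + 7×L_4(6.2)
P(6.2) = 18.231737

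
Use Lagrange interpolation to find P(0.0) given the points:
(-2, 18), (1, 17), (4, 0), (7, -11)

Lagrange interpolation formula:
P(x) = Σ yᵢ × Lᵢ(x)
where Lᵢ(x) = Π_{j≠i} (x - xⱼ)/(xᵢ - xⱼ)

L_0(0.0) = (0.0 - 1)/(-2 - 1) × (0.0 - 4)/(-2 - 4) × (0.0 - 7)/(-2 - 7) = 0.172840
L_1(0.0) = (0.0 - (-2))/(1 - (-2)) × (0.0 - 4)/(1 - 4) × (0.0 - 7)/(1 - 7) = 1.037037
L_2(0.0) = (0.0 - (-2))/(4 - (-2)) × (0.0 - 1)/(4 - 1) × (0.0 - 7)/(4 - 7) = -0.259259
L_3(0.0) = (0.0 - (-2))/(7 - (-2)) × (0.0 - 1)/(7 - 1) × (0.0 - 4)/(7 - 4) = 0.049383

P(0.0) = 18×L_0(0.0) + 17×L_1(0.0) + 0×L_2(0.0) + (-11)×L_3(0.0)
P(0.0) = 20.197531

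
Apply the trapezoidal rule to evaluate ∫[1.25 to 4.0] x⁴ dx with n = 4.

f(x) = x⁴
a = 1.25, b = 4.0, n = 4
h = (b - a)/n = 0.687500

Trapezoidal rule: (h/2)[f(x₀) + 2f(x₁) + 2f(x₂) + ... + f(xₙ)]

x_0 = 1.2500, f(x_0) = 2.441406, coefficient = 1
x_1 = 1.9375, f(x_1) = 14.091812, coefficient = 2
x_2 = 2.6250, f(x_2) = 47.480713, coefficient = 2
x_3 = 3.3125, f(x_3) = 120.399185, coefficient = 2
x_4 = 4.0000, f(x_4) = 256.000000, coefficient = 1

I ≈ (0.687500/2) × 622.384827 = 213.944784
Exact value: 204.189648
Error: 9.755136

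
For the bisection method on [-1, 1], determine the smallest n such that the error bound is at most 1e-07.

We need (b-a)/2^n ≤ 1e-07
(1 - (-1))/2^n ≤ 1e-07
2/2^n ≤ 1e-07
2^n ≥ 20000000
n ≥ log₂(20000000) = 24.25
n ≥ 25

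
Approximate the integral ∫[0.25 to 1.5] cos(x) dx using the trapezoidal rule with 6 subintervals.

f(x) = cos(x)
a = 0.25, b = 1.5, n = 6
h = (b - a)/n = 0.208333

Trapezoidal rule: (h/2)[f(x₀) + 2f(x₁) + 2f(x₂) + ... + f(xₙ)]

x_0 = 0.2500, f(x_0) = 0.968912, coefficient = 1
x_1 = 0.4583, f(x_1) = 0.896791, coefficient = 2
x_2 = 0.6667, f(x_2) = 0.785887, coefficient = 2
x_3 = 0.8750, f(x_3) = 0.640997, coefficient = 2
x_4 = 1.0833, f(x_4) = 0.468386, coefficient = 2
x_5 = 1.2917, f(x_5) = 0.275519, coefficient = 2
x_6 = 1.5000, f(x_6) = 0.070737, coefficient = 1

I ≈ (0.208333/2) × 7.174810 = 0.747376
Exact value: 0.750091
Error: 0.002715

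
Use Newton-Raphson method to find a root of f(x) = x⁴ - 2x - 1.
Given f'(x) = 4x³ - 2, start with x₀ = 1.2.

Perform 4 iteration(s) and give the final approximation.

f(x) = x⁴ - 2x - 1
f'(x) = 4x³ - 2
x₀ = 1.2

Newton-Raphson formula: x_{n+1} = x_n - f(x_n)/f'(x_n)

Iteration 1:
  f(1.200000) = -1.326400
  f'(1.200000) = 4.912000
  x_1 = 1.200000 - (-1.326400)/4.912000 = 1.470033
Iteration 2:
  f(1.470033) = 0.729838
  f'(1.470033) = 10.706937
  x_2 = 1.470033 - 0.729838/10.706937 = 1.401868
Iteration 3:
  f(1.401868) = 0.058405
  f'(1.401868) = 9.019986
  x_3 = 1.401868 - 0.058405/9.019986 = 1.395393
Iteration 4:
  f(1.395393) = 0.000493
  f'(1.395393) = 8.867990
  x_4 = 1.395393 - 0.000493/8.867990 = 1.395337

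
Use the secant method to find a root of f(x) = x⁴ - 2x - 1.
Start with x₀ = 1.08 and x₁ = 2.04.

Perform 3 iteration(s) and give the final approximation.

f(x) = x⁴ - 2x - 1
x₀ = 1.08, x₁ = 2.04

Secant formula: x_{n+1} = x_n - f(x_n)(x_n - x_{n-1})/(f(x_n) - f(x_{n-1}))

Iteration 1:
  f(1.080000) = -1.799511
  f(2.040000) = 12.238915
  x_2 = 2.040000 - 12.238915×(2.040000 - 1.080000)/(12.238915 - (-1.799511))
       = 1.203057
Iteration 2:
  f(2.040000) = 12.238915
  f(1.203057) = -1.311302
  x_3 = 1.203057 - (-1.311302)×(1.203057 - 2.040000)/(-1.311302 - 12.238915)
       = 1.284051
Iteration 3:
  f(1.203057) = -1.311302
  f(1.284051) = -0.849603
  x_4 = 1.284051 - (-0.849603)×(1.284051 - 1.203057)/(-0.849603 - (-1.311302))
       = 1.433093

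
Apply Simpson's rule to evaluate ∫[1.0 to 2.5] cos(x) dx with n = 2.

f(x) = cos(x)
a = 1.0, b = 2.5, n = 2
h = (b - a)/n = 0.750000

Simpson's rule: (h/3)[f(x₀) + 4f(x₁) + 2f(x₂) + ... + f(xₙ)]

x_0 = 1.0000, f(x_0) = 0.540302, coefficient = 1
x_1 = 1.7500, f(x_1) = -0.178246, coefficient = 4
x_2 = 2.5000, f(x_2) = -0.801144, coefficient = 1

I ≈ (0.750000/3) × -0.973826 = -0.243456
Exact value: -0.242999
Error: 0.000458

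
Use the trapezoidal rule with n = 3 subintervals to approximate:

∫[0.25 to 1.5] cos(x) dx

f(x) = cos(x)
a = 0.25, b = 1.5, n = 3
h = (b - a)/n = 0.416667

Trapezoidal rule: (h/2)[f(x₀) + 2f(x₁) + 2f(x₂) + ... + f(xₙ)]

x_0 = 0.2500, f(x_0) = 0.968912, coefficient = 1
x_1 = 0.6667, f(x_1) = 0.785887, coefficient = 2
x_2 = 1.0833, f(x_2) = 0.468386, coefficient = 2
x_3 = 1.5000, f(x_3) = 0.070737, coefficient = 1

I ≈ (0.416667/2) × 3.548196 = 0.739207
Exact value: 0.750091
Error: 0.010884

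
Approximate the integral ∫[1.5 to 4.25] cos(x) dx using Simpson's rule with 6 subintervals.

f(x) = cos(x)
a = 1.5, b = 4.25, n = 6
h = (b - a)/n = 0.458333

Simpson's rule: (h/3)[f(x₀) + 4f(x₁) + 2f(x₂) + ... + f(xₙ)]

x_0 = 1.5000, f(x_0) = 0.070737, coefficient = 1
x_1 = 1.9583, f(x_1) = -0.377909, coefficient = 4
x_2 = 2.4167, f(x_2) = -0.748549, coefficient = 2
x_3 = 2.8750, f(x_3) = -0.964674, coefficient = 4
x_4 = 3.3333, f(x_4) = -0.981674, coefficient = 2
x_5 = 3.7917, f(x_5) = -0.796039, coefficient = 4
x_6 = 4.2500, f(x_6) = -0.446087, coefficient = 1

I ≈ (0.458333/3) × -12.390285 = -1.892960
Exact value: -1.892484
Error: 0.000476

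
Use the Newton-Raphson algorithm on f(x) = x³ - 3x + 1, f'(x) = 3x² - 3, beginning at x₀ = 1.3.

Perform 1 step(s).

f(x) = x³ - 3x + 1
f'(x) = 3x² - 3
x₀ = 1.3

Newton-Raphson formula: x_{n+1} = x_n - f(x_n)/f'(x_n)

Iteration 1:
  f(1.300000) = -0.703000
  f'(1.300000) = 2.070000
  x_1 = 1.300000 - (-0.703000)/2.070000 = 1.639614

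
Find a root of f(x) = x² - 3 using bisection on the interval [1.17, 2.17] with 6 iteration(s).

f(x) = x² - 3
Initial interval: [1.17, 2.17]

Iteration 1:
  c_1 = (1.170000 + 2.170000)/2 = 1.670000
  f(c_1) = f(1.670000) = -0.211100
  f(a) × f(c) ≥ 0, new interval: [1.670000, 2.170000]
Iteration 2:
  c_2 = (1.670000 + 2.170000)/2 = 1.920000
  f(c_2) = f(1.920000) = 0.686400
  f(a) × f(c) < 0, new interval: [1.670000, 1.920000]
Iteration 3:
  c_3 = (1.670000 + 1.920000)/2 = 1.795000
  f(c_3) = f(1.795000) = 0.222025
  f(a) × f(c) < 0, new interval: [1.670000, 1.795000]
Iteration 4:
  c_4 = (1.670000 + 1.795000)/2 = 1.732500
  f(c_4) = f(1.732500) = 0.001556
  f(a) × f(c) < 0, new interval: [1.670000, 1.732500]
Iteration 5:
  c_5 = (1.670000 + 1.732500)/2 = 1.701250
  f(c_5) = f(1.701250) = -0.105748
  f(a) × f(c) ≥ 0, new interval: [1.701250, 1.732500]
Iteration 6:
  c_6 = (1.701250 + 1.732500)/2 = 1.716875
  f(c_6) = f(1.716875) = -0.052340
  f(a) × f(c) ≥ 0, new interval: [1.716875, 1.732500]

After 6 iteration(s), the approximation is c_6 = 1.716875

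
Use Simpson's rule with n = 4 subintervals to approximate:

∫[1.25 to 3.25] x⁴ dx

f(x) = x⁴
a = 1.25, b = 3.25, n = 4
h = (b - a)/n = 0.500000

Simpson's rule: (h/3)[f(x₀) + 4f(x₁) + 2f(x₂) + ... + f(xₙ)]

x_0 = 1.2500, f(x_0) = 2.441406, coefficient = 1
x_1 = 1.7500, f(x_1) = 9.378906, coefficient = 4
x_2 = 2.2500, f(x_2) = 25.628906, coefficient = 2
x_3 = 2.7500, f(x_3) = 57.191406, coefficient = 4
x_4 = 3.2500, f(x_4) = 111.566406, coefficient = 1

I ≈ (0.500000/3) × 431.546875 = 71.924479
Exact value: 71.907813
Error: 0.016667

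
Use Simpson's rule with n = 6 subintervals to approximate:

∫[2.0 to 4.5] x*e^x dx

f(x) = x*e^x
a = 2.0, b = 4.5, n = 6
h = (b - a)/n = 0.416667

Simpson's rule: (h/3)[f(x₀) + 4f(x₁) + 2f(x₂) + ... + f(xₙ)]

x_0 = 2.0000, f(x_0) = 14.778112, coefficient = 1
x_1 = 2.4167, f(x_1) = 27.087053, coefficient = 4
x_2 = 2.8333, f(x_2) = 48.172446, coefficient = 2
x_3 = 3.2500, f(x_3) = 83.818605, coefficient = 4
x_4 = 3.6667, f(x_4) = 143.444708, coefficient = 2
x_5 = 4.0833, f(x_5) = 242.317047, coefficient = 4
x_6 = 4.5000, f(x_6) = 405.077091, coefficient = 1

I ≈ (0.416667/3) × 2215.980330 = 307.775046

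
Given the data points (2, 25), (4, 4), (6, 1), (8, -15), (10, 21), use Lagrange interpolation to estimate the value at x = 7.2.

Lagrange interpolation formula:
P(x) = Σ yᵢ × Lᵢ(x)
where Lᵢ(x) = Π_{j≠i} (x - xⱼ)/(xᵢ - xⱼ)

L_0(7.2) = (7.2 - 4)/(2 - 4) × (7.2 - 6)/(2 - 6) × (7.2 - 8)/(2 - 8) × (7.2 - 10)/(2 - 10) = 0.022400
L_1(7.2) = (7.2 - 2)/(4 - 2) × (7.2 - 6)/(4 - 6) × (7.2 - 8)/(4 - 8) × (7.2 - 10)/(4 - 10) = -0.145600
L_2(7.2) = (7.2 - 2)/(6 - 2) × (7.2 - 4)/(6 - 4) × (7.2 - 8)/(6 - 8) × (7.2 - 10)/(6 - 10) = 0.582400
L_3(7.2) = (7.2 - 2)/(8 - 2) × (7.2 - 4)/(8 - 4) × (7.2 - 6)/(8 - 6) × (7.2 - 10)/(8 - 10) = 0.582400
L_4(7.2) = (7.2 - 2)/(10 - 2) × (7.2 - 4)/(10 - 4) × (7.2 - 6)/(10 - 6) × (7.2 - 8)/(10 - 8) = -0.041600

P(7.2) = 25×L_0(7.2) + 4×L_1(7.2) + 1×L_2(7.2) + (-15)×L_3(7.2) + 21×L_4(7.2)
P(7.2) = -9.049600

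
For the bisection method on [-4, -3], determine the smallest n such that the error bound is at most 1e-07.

We need (b-a)/2^n ≤ 1e-07
(-3 - (-4))/2^n ≤ 1e-07
1/2^n ≤ 1e-07
2^n ≥ 10000000
n ≥ log₂(10000000) = 23.25
n ≥ 24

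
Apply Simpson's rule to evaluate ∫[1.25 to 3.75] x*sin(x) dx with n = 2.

f(x) = x*sin(x)
a = 1.25, b = 3.75, n = 2
h = (b - a)/n = 1.250000

Simpson's rule: (h/3)[f(x₀) + 4f(x₁) + 2f(x₂) + ... + f(xₙ)]

x_0 = 1.2500, f(x_0) = 1.186231, coefficient = 1
x_1 = 2.5000, f(x_1) = 1.496180, coefficient = 4
x_2 = 3.7500, f(x_2) = -2.143355, coefficient = 1

I ≈ (1.250000/3) × 5.027597 = 2.094832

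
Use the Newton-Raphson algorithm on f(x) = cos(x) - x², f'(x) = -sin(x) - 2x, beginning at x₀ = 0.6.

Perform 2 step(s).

f(x) = cos(x) - x²
f'(x) = -sin(x) - 2x
x₀ = 0.6

Newton-Raphson formula: x_{n+1} = x_n - f(x_n)/f'(x_n)

Iteration 1:
  f(0.600000) = 0.465336
  f'(0.600000) = -1.764642
  x_1 = 0.600000 - 0.465336/(-1.764642) = 0.863700
Iteration 2:
  f(0.863700) = -0.096348
  f'(0.863700) = -2.487650
  x_2 = 0.863700 - (-0.096348)/(-2.487650) = 0.824969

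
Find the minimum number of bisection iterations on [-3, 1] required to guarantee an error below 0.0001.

We need (b-a)/2^n ≤ 0.0001
(1 - (-3))/2^n ≤ 0.0001
4/2^n ≤ 0.0001
2^n ≥ 40000
n ≥ log₂(40000) = 15.29
n ≥ 16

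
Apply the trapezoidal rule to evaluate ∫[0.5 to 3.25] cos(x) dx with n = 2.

f(x) = cos(x)
a = 0.5, b = 3.25, n = 2
h = (b - a)/n = 1.375000

Trapezoidal rule: (h/2)[f(x₀) + 2f(x₁) + 2f(x₂) + ... + f(xₙ)]

x_0 = 0.5000, f(x_0) = 0.877583, coefficient = 1
x_1 = 1.8750, f(x_1) = -0.299534, coefficient = 2
x_2 = 3.2500, f(x_2) = -0.994130, coefficient = 1

I ≈ (1.375000/2) × -0.715614 = -0.491985
Exact value: -0.587621
Error: 0.095636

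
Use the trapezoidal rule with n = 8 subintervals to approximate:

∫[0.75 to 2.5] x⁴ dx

f(x) = x⁴
a = 0.75, b = 2.5, n = 8
h = (b - a)/n = 0.218750

Trapezoidal rule: (h/2)[f(x₀) + 2f(x₁) + 2f(x₂) + ... + f(xₙ)]

x_0 = 0.7500, f(x_0) = 0.316406, coefficient = 1
x_1 = 0.9688, f(x_1) = 0.880738, coefficient = 2
x_2 = 1.1875, f(x_2) = 1.988541, coefficient = 2
x_3 = 1.4062, f(x_3) = 3.910661, coefficient = 2
x_4 = 1.6250, f(x_4) = 6.972900, coefficient = 2
x_5 = 1.8438, f(x_5) = 11.556016, coefficient = 2
x_6 = 2.0625, f(x_6) = 18.095718, coefficient = 2
x_7 = 2.2812, f(x_7) = 27.082673, coefficient = 2
x_8 = 2.5000, f(x_8) = 39.062500, coefficient = 1

I ≈ (0.218750/2) × 180.353401 = 19.726153
Exact value: 19.483789
Error: 0.242364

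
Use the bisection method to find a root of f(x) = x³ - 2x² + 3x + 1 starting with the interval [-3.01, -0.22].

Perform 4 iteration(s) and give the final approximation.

f(x) = x³ - 2x² + 3x + 1
Initial interval: [-3.01, -0.22]

Iteration 1:
  c_1 = (-3.010000 + (-0.220000))/2 = -1.615000
  f(c_1) = f(-1.615000) = -13.273733
  f(a) × f(c) ≥ 0, new interval: [-1.615000, -0.220000]
Iteration 2:
  c_2 = (-1.615000 + (-0.220000))/2 = -0.917500
  f(c_2) = f(-0.917500) = -4.208470
  f(a) × f(c) ≥ 0, new interval: [-0.917500, -0.220000]
Iteration 3:
  c_3 = (-0.917500 + (-0.220000))/2 = -0.568750
  f(c_3) = f(-0.568750) = -1.537180
  f(a) × f(c) ≥ 0, new interval: [-0.568750, -0.220000]
Iteration 4:
  c_4 = (-0.568750 + (-0.220000))/2 = -0.394375
  f(c_4) = f(-0.394375) = -0.555526
  f(a) × f(c) ≥ 0, new interval: [-0.394375, -0.220000]

After 4 iteration(s), the approximation is c_4 = -0.394375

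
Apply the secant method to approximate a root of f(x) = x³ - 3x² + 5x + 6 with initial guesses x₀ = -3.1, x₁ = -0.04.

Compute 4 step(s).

f(x) = x³ - 3x² + 5x + 6
x₀ = -3.1, x₁ = -0.04

Secant formula: x_{n+1} = x_n - f(x_n)(x_n - x_{n-1})/(f(x_n) - f(x_{n-1}))

Iteration 1:
  f(-3.100000) = -68.121000
  f(-0.040000) = 5.795136
  x_2 = -0.040000 - 5.795136×(-0.040000 - (-3.100000))/(5.795136 - (-68.121000))
       = -0.279909
Iteration 2:
  f(-0.040000) = 5.795136
  f(-0.279909) = 4.343480
  x_3 = -0.279909 - 4.343480×(-0.279909 - (-0.040000))/(4.343480 - 5.795136)
       = -0.997736
Iteration 3:
  f(-0.279909) = 4.343480
  f(-0.997736) = -2.968333
  x_4 = -0.997736 - (-2.968333)×(-0.997736 - (-0.279909))/(-2.968333 - 4.343480)
       = -0.706324
Iteration 4:
  f(-0.997736) = -2.968333
  f(-0.706324) = 0.619320
  x_5 = -0.706324 - 0.619320×(-0.706324 - (-0.997736))/(0.619320 - (-2.968333))
       = -0.756629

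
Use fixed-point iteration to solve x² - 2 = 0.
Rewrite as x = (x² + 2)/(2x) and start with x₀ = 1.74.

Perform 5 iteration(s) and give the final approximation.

Equation: x² - 2 = 0
Fixed-point form: x = (x² + 2)/(2x)
x₀ = 1.74

x_1 = g(1.740000) = 1.444713
x_2 = g(1.444713) = 1.414535
x_3 = g(1.414535) = 1.414214
x_4 = g(1.414214) = 1.414214
x_5 = g(1.414214) = 1.414214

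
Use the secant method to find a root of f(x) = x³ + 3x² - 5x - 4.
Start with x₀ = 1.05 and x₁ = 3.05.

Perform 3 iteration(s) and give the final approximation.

f(x) = x³ + 3x² - 5x - 4
x₀ = 1.05, x₁ = 3.05

Secant formula: x_{n+1} = x_n - f(x_n)(x_n - x_{n-1})/(f(x_n) - f(x_{n-1}))

Iteration 1:
  f(1.050000) = -4.784875
  f(3.050000) = 37.030125
  x_2 = 3.050000 - 37.030125×(3.050000 - 1.050000)/(37.030125 - (-4.784875))
       = 1.278859
Iteration 2:
  f(3.050000) = 37.030125
  f(1.278859) = -3.396303
  x_3 = 1.278859 - (-3.396303)×(1.278859 - 3.050000)/(-3.396303 - 37.030125)
       = 1.427656
Iteration 3:
  f(1.278859) = -3.396303
  f(1.427656) = -2.113822
  x_4 = 1.427656 - (-2.113822)×(1.427656 - 1.278859)/(-2.113822 - (-3.396303))
       = 1.672908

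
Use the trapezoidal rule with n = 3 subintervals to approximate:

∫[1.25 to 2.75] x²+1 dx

f(x) = x²+1
a = 1.25, b = 2.75, n = 3
h = (b - a)/n = 0.500000

Trapezoidal rule: (h/2)[f(x₀) + 2f(x₁) + 2f(x₂) + ... + f(xₙ)]

x_0 = 1.2500, f(x_0) = 2.562500, coefficient = 1
x_1 = 1.7500, f(x_1) = 4.062500, coefficient = 2
x_2 = 2.2500, f(x_2) = 6.062500, coefficient = 2
x_3 = 2.7500, f(x_3) = 8.562500, coefficient = 1

I ≈ (0.500000/2) × 31.375000 = 7.843750
Exact value: 7.781250
Error: 0.062500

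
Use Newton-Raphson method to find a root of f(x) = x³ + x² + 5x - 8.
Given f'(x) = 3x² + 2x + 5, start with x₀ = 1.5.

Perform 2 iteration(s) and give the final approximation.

f(x) = x³ + x² + 5x - 8
f'(x) = 3x² + 2x + 5
x₀ = 1.5

Newton-Raphson formula: x_{n+1} = x_n - f(x_n)/f'(x_n)

Iteration 1:
  f(1.500000) = 5.125000
  f'(1.500000) = 14.750000
  x_1 = 1.500000 - 5.125000/14.750000 = 1.152542
Iteration 2:
  f(1.152542) = 0.622050
  f'(1.152542) = 11.290147
  x_2 = 1.152542 - 0.622050/11.290147 = 1.097446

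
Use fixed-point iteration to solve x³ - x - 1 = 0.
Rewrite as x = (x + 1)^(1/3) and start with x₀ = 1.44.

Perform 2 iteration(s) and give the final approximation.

Equation: x³ - x - 1 = 0
Fixed-point form: x = (x + 1)^(1/3)
x₀ = 1.44

x_1 = g(1.440000) = 1.346263
x_2 = g(1.346263) = 1.328798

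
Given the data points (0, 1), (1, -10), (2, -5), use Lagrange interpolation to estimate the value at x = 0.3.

Lagrange interpolation formula:
P(x) = Σ yᵢ × Lᵢ(x)
where Lᵢ(x) = Π_{j≠i} (x - xⱼ)/(xᵢ - xⱼ)

L_0(0.3) = (0.3 - 1)/(0 - 1) × (0.3 - 2)/(0 - 2) = 0.595000
L_1(0.3) = (0.3 - 0)/(1 - 0) × (0.3 - 2)/(1 - 2) = 0.510000
L_2(0.3) = (0.3 - 0)/(2 - 0) × (0.3 - 1)/(2 - 1) = -0.105000

P(0.3) = 1×L_0(0.3) + (-10)×L_1(0.3) + (-5)×L_2(0.3)
P(0.3) = -3.980000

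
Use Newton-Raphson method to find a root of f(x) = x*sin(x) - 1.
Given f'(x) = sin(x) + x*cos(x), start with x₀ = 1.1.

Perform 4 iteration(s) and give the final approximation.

f(x) = x*sin(x) - 1
f'(x) = sin(x) + x*cos(x)
x₀ = 1.1

Newton-Raphson formula: x_{n+1} = x_n - f(x_n)/f'(x_n)

Iteration 1:
  f(1.100000) = -0.019672
  f'(1.100000) = 1.390163
  x_1 = 1.100000 - (-0.019672)/1.390163 = 1.114151
Iteration 2:
  f(1.114151) = -0.000009
  f'(1.114151) = 1.388810
  x_2 = 1.114151 - (-0.000009)/1.388810 = 1.114157
Iteration 3:
  f(1.114157) = 0.000000
  f'(1.114157) = 1.388809
  x_3 = 1.114157 - 0.000000/1.388809 = 1.114157
Iteration 4:
  f(1.114157) = 0.000000
  f'(1.114157) = 1.388809
  x_4 = 1.114157 - 0.000000/1.388809 = 1.114157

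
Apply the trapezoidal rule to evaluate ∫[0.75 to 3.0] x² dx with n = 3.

f(x) = x²
a = 0.75, b = 3.0, n = 3
h = (b - a)/n = 0.750000

Trapezoidal rule: (h/2)[f(x₀) + 2f(x₁) + 2f(x₂) + ... + f(xₙ)]

x_0 = 0.7500, f(x_0) = 0.562500, coefficient = 1
x_1 = 1.5000, f(x_1) = 2.250000, coefficient = 2
x_2 = 2.2500, f(x_2) = 5.062500, coefficient = 2
x_3 = 3.0000, f(x_3) = 9.000000, coefficient = 1

I ≈ (0.750000/2) × 24.187500 = 9.070312
Exact value: 8.859375
Error: 0.210938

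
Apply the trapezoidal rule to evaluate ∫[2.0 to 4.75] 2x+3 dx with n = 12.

f(x) = 2x+3
a = 2.0, b = 4.75, n = 12
h = (b - a)/n = 0.229167

Trapezoidal rule: (h/2)[f(x₀) + 2f(x₁) + 2f(x₂) + ... + f(xₙ)]

x_0 = 2.0000, f(x_0) = 7.000000, coefficient = 1
x_1 = 2.2292, f(x_1) = 7.458333, coefficient = 2
x_2 = 2.4583, f(x_2) = 7.916667, coefficient = 2
x_3 = 2.6875, f(x_3) = 8.375000, coefficient = 2
x_4 = 2.9167, f(x_4) = 8.833333, coefficient = 2
x_5 = 3.1458, f(x_5) = 9.291667, coefficient = 2
x_6 = 3.3750, f(x_6) = 9.750000, coefficient = 2
x_7 = 3.6042, f(x_7) = 10.208333, coefficient = 2
x_8 = 3.8333, f(x_8) = 10.666667, coefficient = 2
x_9 = 4.0625, f(x_9) = 11.125000, coefficient = 2
x_10 = 4.2917, f(x_10) = 11.583333, coefficient = 2
x_11 = 4.5208, f(x_11) = 12.041667, coefficient = 2
x_12 = 4.7500, f(x_12) = 12.500000, coefficient = 1

I ≈ (0.229167/2) × 234.000000 = 26.812500
Exact value: 26.812500
Error: 0.000000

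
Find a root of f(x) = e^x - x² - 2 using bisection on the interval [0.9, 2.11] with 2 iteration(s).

f(x) = e^x - x² - 2
Initial interval: [0.9, 2.11]

Iteration 1:
  c_1 = (0.900000 + 2.110000)/2 = 1.505000
  f(c_1) = f(1.505000) = 0.239129
  f(a) × f(c) < 0, new interval: [0.900000, 1.505000]
Iteration 2:
  c_2 = (0.900000 + 1.505000)/2 = 1.202500
  f(c_2) = f(1.202500) = -0.117579
  f(a) × f(c) ≥ 0, new interval: [1.202500, 1.505000]

After 2 iteration(s), the approximation is c_2 = 1.202500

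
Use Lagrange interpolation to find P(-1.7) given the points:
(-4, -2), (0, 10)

Lagrange interpolation formula:
P(x) = Σ yᵢ × Lᵢ(x)
where Lᵢ(x) = Π_{j≠i} (x - xⱼ)/(xᵢ - xⱼ)

L_0(-1.7) = (-1.7 - 0)/(-4 - 0) = 0.425000
L_1(-1.7) = (-1.7 - (-4))/(0 - (-4)) = 0.575000

P(-1.7) = (-2)×L_0(-1.7) + 10×L_1(-1.7)
P(-1.7) = 4.900000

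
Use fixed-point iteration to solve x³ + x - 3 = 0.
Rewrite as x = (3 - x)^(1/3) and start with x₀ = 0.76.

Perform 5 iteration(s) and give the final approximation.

Equation: x³ + x - 3 = 0
Fixed-point form: x = (3 - x)^(1/3)
x₀ = 0.76

x_1 = g(0.760000) = 1.308427
x_2 = g(1.308427) = 1.191508
x_3 = g(1.191508) = 1.218350
x_4 = g(1.218350) = 1.212293
x_5 = g(1.212293) = 1.213665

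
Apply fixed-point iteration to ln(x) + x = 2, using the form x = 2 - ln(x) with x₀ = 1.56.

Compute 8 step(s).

Equation: ln(x) + x = 2
Fixed-point form: x = 2 - ln(x)
x₀ = 1.56

x_1 = g(1.560000) = 1.555314
x_2 = g(1.555314) = 1.558322
x_3 = g(1.558322) = 1.556390
x_4 = g(1.556390) = 1.557631
x_5 = g(1.557631) = 1.556834
x_6 = g(1.556834) = 1.557346
x_7 = g(1.557346) = 1.557017
x_8 = g(1.557017) = 1.557228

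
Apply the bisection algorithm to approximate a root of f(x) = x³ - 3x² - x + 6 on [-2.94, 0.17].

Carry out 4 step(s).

f(x) = x³ - 3x² - x + 6
Initial interval: [-2.94, 0.17]

Iteration 1:
  c_1 = (-2.940000 + 0.170000)/2 = -1.385000
  f(c_1) = f(-1.385000) = -1.026417
  f(a) × f(c) ≥ 0, new interval: [-1.385000, 0.170000]
Iteration 2:
  c_2 = (-1.385000 + 0.170000)/2 = -0.607500
  f(c_2) = f(-0.607500) = 5.276130
  f(a) × f(c) < 0, new interval: [-1.385000, -0.607500]
Iteration 3:
  c_3 = (-1.385000 + (-0.607500))/2 = -0.996250
  f(c_3) = f(-0.996250) = 3.029916
  f(a) × f(c) < 0, new interval: [-1.385000, -0.996250]
Iteration 4:
  c_4 = (-1.385000 + (-0.996250))/2 = -1.190625
  f(c_4) = f(-1.190625) = 1.250046
  f(a) × f(c) < 0, new interval: [-1.385000, -1.190625]

After 4 iteration(s), the approximation is c_4 = -1.190625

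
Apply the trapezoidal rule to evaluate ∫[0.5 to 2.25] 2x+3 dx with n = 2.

f(x) = 2x+3
a = 0.5, b = 2.25, n = 2
h = (b - a)/n = 0.875000

Trapezoidal rule: (h/2)[f(x₀) + 2f(x₁) + 2f(x₂) + ... + f(xₙ)]

x_0 = 0.5000, f(x_0) = 4.000000, coefficient = 1
x_1 = 1.3750, f(x_1) = 5.750000, coefficient = 2
x_2 = 2.2500, f(x_2) = 7.500000, coefficient = 1

I ≈ (0.875000/2) × 23.000000 = 10.062500
Exact value: 10.062500
Error: 0.000000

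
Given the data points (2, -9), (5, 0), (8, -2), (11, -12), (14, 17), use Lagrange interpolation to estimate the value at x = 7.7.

Lagrange interpolation formula:
P(x) = Σ yᵢ × Lᵢ(x)
where Lᵢ(x) = Π_{j≠i} (x - xⱼ)/(xᵢ - xⱼ)

L_0(7.7) = (7.7 - 5)/(2 - 5) × (7.7 - 8)/(2 - 8) × (7.7 - 11)/(2 - 11) × (7.7 - 14)/(2 - 14) = -0.008662
L_1(7.7) = (7.7 - 2)/(5 - 2) × (7.7 - 8)/(5 - 8) × (7.7 - 11)/(5 - 11) × (7.7 - 14)/(5 - 14) = 0.073150
L_2(7.7) = (7.7 - 2)/(8 - 2) × (7.7 - 5)/(8 - 5) × (7.7 - 11)/(8 - 11) × (7.7 - 14)/(8 - 14) = 0.987525
L_3(7.7) = (7.7 - 2)/(11 - 2) × (7.7 - 5)/(11 - 5) × (7.7 - 8)/(11 - 8) × (7.7 - 14)/(11 - 14) = -0.059850
L_4(7.7) = (7.7 - 2)/(14 - 2) × (7.7 - 5)/(14 - 5) × (7.7 - 8)/(14 - 8) × (7.7 - 11)/(14 - 11) = 0.007837

P(7.7) = (-9)×L_0(7.7) + 0×L_1(7.7) + (-2)×L_2(7.7) + (-12)×L_3(7.7) + 17×L_4(7.7)
P(7.7) = -1.045650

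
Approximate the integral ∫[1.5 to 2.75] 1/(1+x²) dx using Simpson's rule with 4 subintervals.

f(x) = 1/(1+x²)
a = 1.5, b = 2.75, n = 4
h = (b - a)/n = 0.312500

Simpson's rule: (h/3)[f(x₀) + 4f(x₁) + 2f(x₂) + ... + f(xₙ)]

x_0 = 1.5000, f(x_0) = 0.307692, coefficient = 1
x_1 = 1.8125, f(x_1) = 0.233364, coefficient = 4
x_2 = 2.1250, f(x_2) = 0.181303, coefficient = 2
x_3 = 2.4375, f(x_3) = 0.144063, coefficient = 4
x_4 = 2.7500, f(x_4) = 0.116788, coefficient = 1

I ≈ (0.312500/3) × 2.296794 = 0.239249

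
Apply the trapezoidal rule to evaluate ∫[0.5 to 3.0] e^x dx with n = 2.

f(x) = e^x
a = 0.5, b = 3.0, n = 2
h = (b - a)/n = 1.250000

Trapezoidal rule: (h/2)[f(x₀) + 2f(x₁) + 2f(x₂) + ... + f(xₙ)]

x_0 = 0.5000, f(x_0) = 1.648721, coefficient = 1
x_1 = 1.7500, f(x_1) = 5.754603, coefficient = 2
x_2 = 3.0000, f(x_2) = 20.085537, coefficient = 1

I ≈ (1.250000/2) × 33.243464 = 20.777165
Exact value: 18.436816
Error: 2.340349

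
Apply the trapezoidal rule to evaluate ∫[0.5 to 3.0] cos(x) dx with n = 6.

f(x) = cos(x)
a = 0.5, b = 3.0, n = 6
h = (b - a)/n = 0.416667

Trapezoidal rule: (h/2)[f(x₀) + 2f(x₁) + 2f(x₂) + ... + f(xₙ)]

x_0 = 0.5000, f(x_0) = 0.877583, coefficient = 1
x_1 = 0.9167, f(x_1) = 0.608469, coefficient = 2
x_2 = 1.3333, f(x_2) = 0.235238, coefficient = 2
x_3 = 1.7500, f(x_3) = -0.178246, coefficient = 2
x_4 = 2.1667, f(x_4) = -0.561229, coefficient = 2
x_5 = 2.5833, f(x_5) = -0.848178, coefficient = 2
x_6 = 3.0000, f(x_6) = -0.989992, coefficient = 1

I ≈ (0.416667/2) × -1.600305 = -0.333397
Exact value: -0.338306
Error: 0.004909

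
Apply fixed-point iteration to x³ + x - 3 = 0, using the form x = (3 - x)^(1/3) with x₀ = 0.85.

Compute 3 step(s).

Equation: x³ + x - 3 = 0
Fixed-point form: x = (3 - x)^(1/3)
x₀ = 0.85

x_1 = g(0.850000) = 1.290663
x_2 = g(1.290663) = 1.195664
x_3 = g(1.195664) = 1.217416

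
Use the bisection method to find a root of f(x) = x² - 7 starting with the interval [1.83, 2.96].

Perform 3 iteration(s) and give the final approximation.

f(x) = x² - 7
Initial interval: [1.83, 2.96]

Iteration 1:
  c_1 = (1.830000 + 2.960000)/2 = 2.395000
  f(c_1) = f(2.395000) = -1.263975
  f(a) × f(c) ≥ 0, new interval: [2.395000, 2.960000]
Iteration 2:
  c_2 = (2.395000 + 2.960000)/2 = 2.677500
  f(c_2) = f(2.677500) = 0.169006
  f(a) × f(c) < 0, new interval: [2.395000, 2.677500]
Iteration 3:
  c_3 = (2.395000 + 2.677500)/2 = 2.536250
  f(c_3) = f(2.536250) = -0.567436
  f(a) × f(c) ≥ 0, new interval: [2.536250, 2.677500]

After 3 iteration(s), the approximation is c_3 = 2.536250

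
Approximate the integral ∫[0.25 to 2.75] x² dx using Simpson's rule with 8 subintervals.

f(x) = x²
a = 0.25, b = 2.75, n = 8
h = (b - a)/n = 0.312500

Simpson's rule: (h/3)[f(x₀) + 4f(x₁) + 2f(x₂) + ... + f(xₙ)]

x_0 = 0.2500, f(x_0) = 0.062500, coefficient = 1
x_1 = 0.5625, f(x_1) = 0.316406, coefficient = 4
x_2 = 0.8750, f(x_2) = 0.765625, coefficient = 2
x_3 = 1.1875, f(x_3) = 1.410156, coefficient = 4
x_4 = 1.5000, f(x_4) = 2.250000, coefficient = 2
x_5 = 1.8125, f(x_5) = 3.285156, coefficient = 4
x_6 = 2.1250, f(x_6) = 4.515625, coefficient = 2
x_7 = 2.4375, f(x_7) = 5.941406, coefficient = 4
x_8 = 2.7500, f(x_8) = 7.562500, coefficient = 1

I ≈ (0.312500/3) × 66.500000 = 6.927083
Exact value: 6.927083
Error: 0.000000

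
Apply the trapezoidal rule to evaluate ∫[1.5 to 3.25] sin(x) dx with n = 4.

f(x) = sin(x)
a = 1.5, b = 3.25, n = 4
h = (b - a)/n = 0.437500

Trapezoidal rule: (h/2)[f(x₀) + 2f(x₁) + 2f(x₂) + ... + f(xₙ)]

x_0 = 1.5000, f(x_0) = 0.997495, coefficient = 1
x_1 = 1.9375, f(x_1) = 0.933514, coefficient = 2
x_2 = 2.3750, f(x_2) = 0.693685, coefficient = 2
x_3 = 2.8125, f(x_3) = 0.323185, coefficient = 2
x_4 = 3.2500, f(x_4) = -0.108195, coefficient = 1

I ≈ (0.437500/2) × 4.790067 = 1.047827
Exact value: 1.064867
Error: 0.017040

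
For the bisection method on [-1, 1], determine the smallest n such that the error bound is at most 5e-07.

We need (b-a)/2^n ≤ 5e-07
(1 - (-1))/2^n ≤ 5e-07
2/2^n ≤ 5e-07
2^n ≥ 4000000
n ≥ log₂(4000000) = 21.93
n ≥ 22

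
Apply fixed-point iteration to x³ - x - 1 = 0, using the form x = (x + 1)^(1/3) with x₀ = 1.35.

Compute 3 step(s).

Equation: x³ - x - 1 = 0
Fixed-point form: x = (x + 1)^(1/3)
x₀ = 1.35

x_1 = g(1.350000) = 1.329503
x_2 = g(1.329503) = 1.325626
x_3 = g(1.325626) = 1.324890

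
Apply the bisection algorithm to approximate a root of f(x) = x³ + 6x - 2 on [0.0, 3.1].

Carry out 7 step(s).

f(x) = x³ + 6x - 2
Initial interval: [0.0, 3.1]

Iteration 1:
  c_1 = (0.000000 + 3.100000)/2 = 1.550000
  f(c_1) = f(1.550000) = 11.023875
  f(a) × f(c) < 0, new interval: [0.000000, 1.550000]
Iteration 2:
  c_2 = (0.000000 + 1.550000)/2 = 0.775000
  f(c_2) = f(0.775000) = 3.115484
  f(a) × f(c) < 0, new interval: [0.000000, 0.775000]
Iteration 3:
  c_3 = (0.000000 + 0.775000)/2 = 0.387500
  f(c_3) = f(0.387500) = 0.383186
  f(a) × f(c) < 0, new interval: [0.000000, 0.387500]
Iteration 4:
  c_4 = (0.000000 + 0.387500)/2 = 0.193750
  f(c_4) = f(0.193750) = -0.830227
  f(a) × f(c) ≥ 0, new interval: [0.193750, 0.387500]
Iteration 5:
  c_5 = (0.193750 + 0.387500)/2 = 0.290625
  f(c_5) = f(0.290625) = -0.231703
  f(a) × f(c) ≥ 0, new interval: [0.290625, 0.387500]
Iteration 6:
  c_6 = (0.290625 + 0.387500)/2 = 0.339063
  f(c_6) = f(0.339063) = 0.073355
  f(a) × f(c) < 0, new interval: [0.290625, 0.339063]
Iteration 7:
  c_7 = (0.290625 + 0.339063)/2 = 0.314844
  f(c_7) = f(0.314844) = -0.079728
  f(a) × f(c) ≥ 0, new interval: [0.314844, 0.339063]

After 7 iteration(s), the approximation is c_7 = 0.314844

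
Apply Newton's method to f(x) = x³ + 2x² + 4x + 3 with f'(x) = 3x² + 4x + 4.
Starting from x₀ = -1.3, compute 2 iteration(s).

f(x) = x³ + 2x² + 4x + 3
f'(x) = 3x² + 4x + 4
x₀ = -1.3

Newton-Raphson formula: x_{n+1} = x_n - f(x_n)/f'(x_n)

Iteration 1:
  f(-1.300000) = -1.017000
  f'(-1.300000) = 3.870000
  x_1 = -1.300000 - (-1.017000)/3.870000 = -1.037209
Iteration 2:
  f(-1.037209) = -0.113064
  f'(-1.037209) = 3.078572
  x_2 = -1.037209 - (-0.113064)/3.078572 = -1.000483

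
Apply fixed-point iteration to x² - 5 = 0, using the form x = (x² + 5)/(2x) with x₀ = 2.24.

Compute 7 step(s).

Equation: x² - 5 = 0
Fixed-point form: x = (x² + 5)/(2x)
x₀ = 2.24

x_1 = g(2.240000) = 2.236071
x_2 = g(2.236071) = 2.236068
x_3 = g(2.236068) = 2.236068
x_4 = g(2.236068) = 2.236068
x_5 = g(2.236068) = 2.236068
x_6 = g(2.236068) = 2.236068
x_7 = g(2.236068) = 2.236068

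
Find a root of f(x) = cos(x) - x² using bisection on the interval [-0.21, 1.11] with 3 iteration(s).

f(x) = cos(x) - x²
Initial interval: [-0.21, 1.11]

Iteration 1:
  c_1 = (-0.210000 + 1.110000)/2 = 0.450000
  f(c_1) = f(0.450000) = 0.697947
  f(a) × f(c) ≥ 0, new interval: [0.450000, 1.110000]
Iteration 2:
  c_2 = (0.450000 + 1.110000)/2 = 0.780000
  f(c_2) = f(0.780000) = 0.102514
  f(a) × f(c) ≥ 0, new interval: [0.780000, 1.110000]
Iteration 3:
  c_3 = (0.780000 + 1.110000)/2 = 0.945000
  f(c_3) = f(0.945000) = -0.307282
  f(a) × f(c) < 0, new interval: [0.780000, 0.945000]

After 3 iteration(s), the approximation is c_3 = 0.945000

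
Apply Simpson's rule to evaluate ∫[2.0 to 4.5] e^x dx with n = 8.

f(x) = e^x
a = 2.0, b = 4.5, n = 8
h = (b - a)/n = 0.312500

Simpson's rule: (h/3)[f(x₀) + 4f(x₁) + 2f(x₂) + ... + f(xₙ)]

x_0 = 2.0000, f(x_0) = 7.389056, coefficient = 1
x_1 = 2.3125, f(x_1) = 10.099642, coefficient = 4
x_2 = 2.6250, f(x_2) = 13.804574, coefficient = 2
x_3 = 2.9375, f(x_3) = 18.868616, coefficient = 4
x_4 = 3.2500, f(x_4) = 25.790340, coefficient = 2
x_5 = 3.5625, f(x_5) = 35.251215, coefficient = 4
x_6 = 3.8750, f(x_6) = 48.182698, coefficient = 2
x_7 = 4.1875, f(x_7) = 65.857940, coefficient = 4
x_8 = 4.5000, f(x_8) = 90.017131, coefficient = 1

I ≈ (0.312500/3) × 793.271065 = 82.632403
Exact value: 82.628075
Error: 0.004327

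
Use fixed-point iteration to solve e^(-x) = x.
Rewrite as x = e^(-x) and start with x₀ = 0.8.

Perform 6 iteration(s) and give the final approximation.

Equation: e^(-x) = x
Fixed-point form: x = e^(-x)
x₀ = 0.8

x_1 = g(0.800000) = 0.449329
x_2 = g(0.449329) = 0.638056
x_3 = g(0.638056) = 0.528318
x_4 = g(0.528318) = 0.589596
x_5 = g(0.589596) = 0.554551
x_6 = g(0.554551) = 0.574330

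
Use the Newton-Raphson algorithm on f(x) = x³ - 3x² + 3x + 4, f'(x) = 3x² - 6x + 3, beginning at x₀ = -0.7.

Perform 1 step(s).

f(x) = x³ - 3x² + 3x + 4
f'(x) = 3x² - 6x + 3
x₀ = -0.7

Newton-Raphson formula: x_{n+1} = x_n - f(x_n)/f'(x_n)

Iteration 1:
  f(-0.700000) = 0.087000
  f'(-0.700000) = 8.670000
  x_1 = -0.700000 - 0.087000/8.670000 = -0.710035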